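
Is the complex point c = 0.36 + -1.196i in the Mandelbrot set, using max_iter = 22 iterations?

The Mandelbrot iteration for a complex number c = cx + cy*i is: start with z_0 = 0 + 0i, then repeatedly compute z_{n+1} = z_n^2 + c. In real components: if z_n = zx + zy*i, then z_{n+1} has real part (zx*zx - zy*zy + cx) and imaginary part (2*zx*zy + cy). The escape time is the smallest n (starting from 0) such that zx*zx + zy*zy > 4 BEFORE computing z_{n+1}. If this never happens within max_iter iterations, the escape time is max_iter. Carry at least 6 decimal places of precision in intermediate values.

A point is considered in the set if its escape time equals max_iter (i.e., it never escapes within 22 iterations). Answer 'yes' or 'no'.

Answer: no

Derivation:
z_0 = 0 + 0i, c = 0.3600 + -1.1960i
Iter 1: z = 0.3600 + -1.1960i, |z|^2 = 1.5600
Iter 2: z = -0.9408 + -2.0571i, |z|^2 = 5.1169
Escaped at iteration 2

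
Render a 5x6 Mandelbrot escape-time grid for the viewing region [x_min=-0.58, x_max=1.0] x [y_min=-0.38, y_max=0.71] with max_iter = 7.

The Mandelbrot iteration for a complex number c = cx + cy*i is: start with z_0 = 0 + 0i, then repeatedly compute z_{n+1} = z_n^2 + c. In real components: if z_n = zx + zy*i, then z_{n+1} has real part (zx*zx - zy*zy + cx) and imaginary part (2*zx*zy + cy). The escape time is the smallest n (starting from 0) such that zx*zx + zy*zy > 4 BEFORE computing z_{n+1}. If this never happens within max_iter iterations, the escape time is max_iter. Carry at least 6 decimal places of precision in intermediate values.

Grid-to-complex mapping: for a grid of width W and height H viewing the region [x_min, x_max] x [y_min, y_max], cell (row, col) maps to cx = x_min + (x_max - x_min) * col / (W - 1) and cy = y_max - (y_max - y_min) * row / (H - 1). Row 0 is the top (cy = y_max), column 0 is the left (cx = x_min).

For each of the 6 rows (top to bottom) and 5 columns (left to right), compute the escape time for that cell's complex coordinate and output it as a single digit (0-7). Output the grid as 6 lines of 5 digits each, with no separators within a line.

(row=0, col=0): c = -0.5800 + 0.7100i → escape time 7
(row=0, col=1): c = -0.1850 + 0.7100i → escape time 7
(row=0, col=2): c = 0.2100 + 0.7100i → escape time 6
(row=0, col=3): c = 0.6050 + 0.7100i → escape time 3
(row=0, col=4): c = 1.0000 + 0.7100i → escape time 2
(row=1, col=0): c = -0.5800 + 0.4920i → escape time 7
(row=1, col=1): c = -0.1850 + 0.4920i → escape time 7
(row=1, col=2): c = 0.2100 + 0.4920i → escape time 7
(row=1, col=3): c = 0.6050 + 0.4920i → escape time 3
(row=1, col=4): c = 1.0000 + 0.4920i → escape time 2
(row=2, col=0): c = -0.5800 + 0.2740i → escape time 7
(row=2, col=1): c = -0.1850 + 0.2740i → escape time 7
(row=2, col=2): c = 0.2100 + 0.2740i → escape time 7
(row=2, col=3): c = 0.6050 + 0.2740i → escape time 4
(row=2, col=4): c = 1.0000 + 0.2740i → escape time 2
(row=3, col=0): c = -0.5800 + 0.0560i → escape time 7
(row=3, col=1): c = -0.1850 + 0.0560i → escape time 7
(row=3, col=2): c = 0.2100 + 0.0560i → escape time 7
(row=3, col=3): c = 0.6050 + 0.0560i → escape time 4
(row=3, col=4): c = 1.0000 + 0.0560i → escape time 2
(row=4, col=0): c = -0.5800 + -0.1620i → escape time 7
(row=4, col=1): c = -0.1850 + -0.1620i → escape time 7
(row=4, col=2): c = 0.2100 + -0.1620i → escape time 7
(row=4, col=3): c = 0.6050 + -0.1620i → escape time 4
(row=4, col=4): c = 1.0000 + -0.1620i → escape time 2
(row=5, col=0): c = -0.5800 + -0.3800i → escape time 7
(row=5, col=1): c = -0.1850 + -0.3800i → escape time 7
(row=5, col=2): c = 0.2100 + -0.3800i → escape time 7
(row=5, col=3): c = 0.6050 + -0.3800i → escape time 4
(row=5, col=4): c = 1.0000 + -0.3800i → escape time 2

Answer: 77632
77732
77742
77742
77742
77742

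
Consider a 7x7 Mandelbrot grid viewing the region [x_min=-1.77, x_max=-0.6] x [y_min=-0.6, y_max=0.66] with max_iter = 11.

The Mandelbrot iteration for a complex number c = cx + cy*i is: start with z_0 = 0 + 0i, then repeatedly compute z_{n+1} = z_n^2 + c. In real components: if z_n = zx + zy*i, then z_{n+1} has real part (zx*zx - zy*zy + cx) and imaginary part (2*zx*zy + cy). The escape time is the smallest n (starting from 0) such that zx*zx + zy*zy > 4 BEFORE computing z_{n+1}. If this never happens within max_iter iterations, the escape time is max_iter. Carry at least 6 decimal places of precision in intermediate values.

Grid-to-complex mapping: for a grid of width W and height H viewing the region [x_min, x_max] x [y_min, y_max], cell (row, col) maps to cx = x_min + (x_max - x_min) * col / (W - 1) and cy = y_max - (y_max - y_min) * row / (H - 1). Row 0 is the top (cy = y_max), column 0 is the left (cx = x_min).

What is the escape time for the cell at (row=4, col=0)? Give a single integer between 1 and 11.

z_0 = 0 + 0i, c = -1.7700 + -0.1800i
Iter 1: z = -1.7700 + -0.1800i, |z|^2 = 3.1653
Iter 2: z = 1.3305 + 0.4572i, |z|^2 = 1.9793
Iter 3: z = -0.2088 + 1.0366i, |z|^2 = 1.1182
Iter 4: z = -2.8010 + -0.6129i, |z|^2 = 8.2210
Escaped at iteration 4

Answer: 4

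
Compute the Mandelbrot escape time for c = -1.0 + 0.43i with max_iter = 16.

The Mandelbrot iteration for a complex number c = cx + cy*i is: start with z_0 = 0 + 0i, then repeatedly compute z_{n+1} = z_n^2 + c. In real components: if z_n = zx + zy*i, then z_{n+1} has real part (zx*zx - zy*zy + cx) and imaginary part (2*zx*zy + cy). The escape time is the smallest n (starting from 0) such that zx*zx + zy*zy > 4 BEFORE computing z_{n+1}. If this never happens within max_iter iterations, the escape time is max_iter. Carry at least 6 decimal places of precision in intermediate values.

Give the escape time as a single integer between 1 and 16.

Answer: 6

Derivation:
z_0 = 0 + 0i, c = -1.0000 + 0.4300i
Iter 1: z = -1.0000 + 0.4300i, |z|^2 = 1.1849
Iter 2: z = -0.1849 + -0.4300i, |z|^2 = 0.2191
Iter 3: z = -1.1507 + 0.5890i, |z|^2 = 1.6711
Iter 4: z = -0.0228 + -0.9256i, |z|^2 = 0.8572
Iter 5: z = -1.8562 + 0.4722i, |z|^2 = 3.6683
Iter 6: z = 2.2224 + -1.3230i, |z|^2 = 6.6891
Escaped at iteration 6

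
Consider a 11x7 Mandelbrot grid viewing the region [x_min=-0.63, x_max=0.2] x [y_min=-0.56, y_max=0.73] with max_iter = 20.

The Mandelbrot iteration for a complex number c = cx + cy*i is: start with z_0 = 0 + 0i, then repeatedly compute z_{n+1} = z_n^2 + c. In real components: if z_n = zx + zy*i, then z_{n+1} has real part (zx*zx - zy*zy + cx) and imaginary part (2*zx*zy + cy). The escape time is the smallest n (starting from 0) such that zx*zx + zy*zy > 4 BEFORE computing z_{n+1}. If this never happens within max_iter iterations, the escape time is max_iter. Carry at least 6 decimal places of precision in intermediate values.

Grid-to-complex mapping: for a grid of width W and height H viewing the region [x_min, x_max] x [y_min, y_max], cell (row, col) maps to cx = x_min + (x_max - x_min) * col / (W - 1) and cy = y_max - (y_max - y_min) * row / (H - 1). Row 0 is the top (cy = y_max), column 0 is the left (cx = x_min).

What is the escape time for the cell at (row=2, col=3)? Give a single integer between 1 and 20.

z_0 = 0 + 0i, c = -0.3810 + 0.3000i
Iter 1: z = -0.3810 + 0.3000i, |z|^2 = 0.2352
Iter 2: z = -0.3258 + 0.0714i, |z|^2 = 0.1113
Iter 3: z = -0.2799 + 0.2535i, |z|^2 = 0.1426
Iter 4: z = -0.3669 + 0.1581i, |z|^2 = 0.1596
Iter 5: z = -0.2714 + 0.1840i, |z|^2 = 0.1075
Iter 6: z = -0.3412 + 0.2001i, |z|^2 = 0.1565
Iter 7: z = -0.3046 + 0.1634i, |z|^2 = 0.1195
Iter 8: z = -0.3149 + 0.2004i, |z|^2 = 0.1393
Iter 9: z = -0.3220 + 0.1738i, |z|^2 = 0.1339
Iter 10: z = -0.3075 + 0.1881i, |z|^2 = 0.1299
Iter 11: z = -0.3218 + 0.1843i, |z|^2 = 0.1375
Iter 12: z = -0.3114 + 0.1814i, |z|^2 = 0.1299
Iter 13: z = -0.3169 + 0.1870i, |z|^2 = 0.1354
Iter 14: z = -0.3155 + 0.1814i, |z|^2 = 0.1325
Iter 15: z = -0.3144 + 0.1855i, |z|^2 = 0.1332
Iter 16: z = -0.3166 + 0.1834i, |z|^2 = 0.1339
Iter 17: z = -0.3144 + 0.1839i, |z|^2 = 0.1327
Iter 18: z = -0.3160 + 0.1844i, |z|^2 = 0.1338
Iter 19: z = -0.3152 + 0.1835i, |z|^2 = 0.1330

Answer: 20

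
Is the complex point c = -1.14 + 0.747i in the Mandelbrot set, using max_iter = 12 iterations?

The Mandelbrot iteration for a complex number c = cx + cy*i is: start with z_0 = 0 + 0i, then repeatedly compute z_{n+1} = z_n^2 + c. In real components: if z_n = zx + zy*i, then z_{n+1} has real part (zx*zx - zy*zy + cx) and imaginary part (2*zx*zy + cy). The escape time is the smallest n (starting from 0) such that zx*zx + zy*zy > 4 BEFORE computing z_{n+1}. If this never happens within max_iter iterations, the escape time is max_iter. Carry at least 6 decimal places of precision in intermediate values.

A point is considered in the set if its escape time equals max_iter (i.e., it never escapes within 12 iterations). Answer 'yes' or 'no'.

Answer: no

Derivation:
z_0 = 0 + 0i, c = -1.1400 + 0.7470i
Iter 1: z = -1.1400 + 0.7470i, |z|^2 = 1.8576
Iter 2: z = -0.3984 + -0.9562i, |z|^2 = 1.0730
Iter 3: z = -1.8955 + 1.5089i, |z|^2 = 5.8697
Escaped at iteration 3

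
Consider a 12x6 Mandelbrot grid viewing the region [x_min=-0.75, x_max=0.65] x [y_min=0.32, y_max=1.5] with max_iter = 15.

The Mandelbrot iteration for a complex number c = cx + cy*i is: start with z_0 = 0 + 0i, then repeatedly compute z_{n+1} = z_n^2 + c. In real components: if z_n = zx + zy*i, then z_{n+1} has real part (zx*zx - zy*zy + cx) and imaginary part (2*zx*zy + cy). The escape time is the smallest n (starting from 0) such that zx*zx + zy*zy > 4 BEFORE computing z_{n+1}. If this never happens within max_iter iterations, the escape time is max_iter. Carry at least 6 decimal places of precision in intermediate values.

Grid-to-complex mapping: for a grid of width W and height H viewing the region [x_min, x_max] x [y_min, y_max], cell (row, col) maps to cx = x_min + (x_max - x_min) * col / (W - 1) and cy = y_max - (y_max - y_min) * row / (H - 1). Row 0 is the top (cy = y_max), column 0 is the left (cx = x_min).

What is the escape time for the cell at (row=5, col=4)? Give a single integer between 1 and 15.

z_0 = 0 + 0i, c = -0.2409 + 0.3200i
Iter 1: z = -0.2409 + 0.3200i, |z|^2 = 0.1604
Iter 2: z = -0.2853 + 0.1658i, |z|^2 = 0.1089
Iter 3: z = -0.1870 + 0.2254i, |z|^2 = 0.0858
Iter 4: z = -0.2567 + 0.2357i, |z|^2 = 0.1215
Iter 5: z = -0.2305 + 0.1990i, |z|^2 = 0.0927
Iter 6: z = -0.2273 + 0.2283i, |z|^2 = 0.1038
Iter 7: z = -0.2413 + 0.2162i, |z|^2 = 0.1050
Iter 8: z = -0.2294 + 0.2156i, |z|^2 = 0.0991
Iter 9: z = -0.2348 + 0.2211i, |z|^2 = 0.1040
Iter 10: z = -0.2347 + 0.2162i, |z|^2 = 0.1018
Iter 11: z = -0.2326 + 0.2185i, |z|^2 = 0.1019
Iter 12: z = -0.2346 + 0.2183i, |z|^2 = 0.1027
Iter 13: z = -0.2336 + 0.2176i, |z|^2 = 0.1019
Iter 14: z = -0.2337 + 0.2184i, |z|^2 = 0.1023

Answer: 15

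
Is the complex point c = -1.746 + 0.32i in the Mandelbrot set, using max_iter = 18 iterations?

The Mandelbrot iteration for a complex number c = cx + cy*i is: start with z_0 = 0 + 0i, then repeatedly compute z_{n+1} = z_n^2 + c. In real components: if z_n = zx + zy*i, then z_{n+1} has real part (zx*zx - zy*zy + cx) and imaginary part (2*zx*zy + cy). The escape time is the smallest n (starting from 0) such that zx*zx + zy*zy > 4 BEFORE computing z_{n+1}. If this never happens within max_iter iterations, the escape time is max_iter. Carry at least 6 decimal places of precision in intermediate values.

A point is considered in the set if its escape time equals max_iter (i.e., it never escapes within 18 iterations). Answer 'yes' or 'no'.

Answer: no

Derivation:
z_0 = 0 + 0i, c = -1.7460 + 0.3200i
Iter 1: z = -1.7460 + 0.3200i, |z|^2 = 3.1509
Iter 2: z = 1.2001 + -0.7974i, |z|^2 = 2.0762
Iter 3: z = -0.9416 + -1.5940i, |z|^2 = 3.4276
Iter 4: z = -3.4003 + 3.3220i, |z|^2 = 22.5977
Escaped at iteration 4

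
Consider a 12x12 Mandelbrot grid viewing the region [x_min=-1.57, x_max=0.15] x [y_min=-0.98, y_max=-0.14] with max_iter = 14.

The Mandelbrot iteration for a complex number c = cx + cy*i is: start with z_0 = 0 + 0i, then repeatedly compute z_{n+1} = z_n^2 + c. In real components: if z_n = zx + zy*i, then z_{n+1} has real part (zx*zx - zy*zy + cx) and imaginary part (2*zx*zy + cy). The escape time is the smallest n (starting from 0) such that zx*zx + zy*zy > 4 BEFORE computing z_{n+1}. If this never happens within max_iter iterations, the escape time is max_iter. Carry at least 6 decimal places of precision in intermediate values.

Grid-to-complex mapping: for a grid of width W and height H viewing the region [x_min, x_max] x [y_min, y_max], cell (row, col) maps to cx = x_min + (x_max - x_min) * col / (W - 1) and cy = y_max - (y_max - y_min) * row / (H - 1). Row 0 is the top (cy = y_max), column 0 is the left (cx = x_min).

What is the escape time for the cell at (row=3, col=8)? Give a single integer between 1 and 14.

z_0 = 0 + 0i, c = -0.3191 + -0.3691i
Iter 1: z = -0.3191 + -0.3691i, |z|^2 = 0.2380
Iter 2: z = -0.3535 + -0.1335i, |z|^2 = 0.1428
Iter 3: z = -0.2120 + -0.2747i, |z|^2 = 0.1204
Iter 4: z = -0.3496 + -0.2526i, |z|^2 = 0.1861
Iter 5: z = -0.2607 + -0.1924i, |z|^2 = 0.1050
Iter 6: z = -0.2882 + -0.2688i, |z|^2 = 0.1553
Iter 7: z = -0.3083 + -0.2142i, |z|^2 = 0.1409
Iter 8: z = -0.2699 + -0.2370i, |z|^2 = 0.1290
Iter 9: z = -0.3024 + -0.2411i, |z|^2 = 0.1496
Iter 10: z = -0.2858 + -0.2233i, |z|^2 = 0.1315
Iter 11: z = -0.2873 + -0.2415i, |z|^2 = 0.1408
Iter 12: z = -0.2949 + -0.2304i, |z|^2 = 0.1400
Iter 13: z = -0.2852 + -0.2332i, |z|^2 = 0.1357

Answer: 14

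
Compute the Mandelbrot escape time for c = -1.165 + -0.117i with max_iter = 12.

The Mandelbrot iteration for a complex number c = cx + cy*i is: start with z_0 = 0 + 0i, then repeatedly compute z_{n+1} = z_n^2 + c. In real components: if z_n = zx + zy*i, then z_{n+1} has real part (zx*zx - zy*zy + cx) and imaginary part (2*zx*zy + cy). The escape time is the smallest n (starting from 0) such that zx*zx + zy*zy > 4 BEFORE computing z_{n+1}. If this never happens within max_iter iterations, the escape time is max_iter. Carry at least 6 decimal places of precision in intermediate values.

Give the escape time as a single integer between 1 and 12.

z_0 = 0 + 0i, c = -1.1650 + -0.1170i
Iter 1: z = -1.1650 + -0.1170i, |z|^2 = 1.3709
Iter 2: z = 0.1785 + 0.1556i, |z|^2 = 0.0561
Iter 3: z = -1.1573 + -0.0614i, |z|^2 = 1.3432
Iter 4: z = 0.1707 + 0.0252i, |z|^2 = 0.0298
Iter 5: z = -1.1365 + -0.1084i, |z|^2 = 1.3034
Iter 6: z = 0.1149 + 0.1294i, |z|^2 = 0.0299
Iter 7: z = -1.1685 + -0.0873i, |z|^2 = 1.3731
Iter 8: z = 0.1929 + 0.0869i, |z|^2 = 0.0448
Iter 9: z = -1.1354 + -0.0835i, |z|^2 = 1.2960
Iter 10: z = 0.1171 + 0.0725i, |z|^2 = 0.0190
Iter 11: z = -1.1566 + -0.1000i, |z|^2 = 1.3476

Answer: 12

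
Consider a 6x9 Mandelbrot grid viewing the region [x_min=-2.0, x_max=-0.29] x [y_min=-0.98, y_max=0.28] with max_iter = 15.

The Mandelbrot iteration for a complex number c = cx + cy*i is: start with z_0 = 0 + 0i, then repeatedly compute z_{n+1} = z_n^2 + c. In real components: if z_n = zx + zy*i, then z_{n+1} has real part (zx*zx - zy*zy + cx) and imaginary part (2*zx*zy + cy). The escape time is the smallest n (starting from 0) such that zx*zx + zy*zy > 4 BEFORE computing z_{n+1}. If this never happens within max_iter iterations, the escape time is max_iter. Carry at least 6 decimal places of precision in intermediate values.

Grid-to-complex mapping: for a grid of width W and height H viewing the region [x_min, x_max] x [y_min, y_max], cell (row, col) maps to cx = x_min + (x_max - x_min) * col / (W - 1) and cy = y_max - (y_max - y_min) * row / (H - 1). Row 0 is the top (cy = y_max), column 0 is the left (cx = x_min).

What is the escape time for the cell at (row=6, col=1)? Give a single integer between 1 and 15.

Answer: 3

Derivation:
z_0 = 0 + 0i, c = -1.6580 + -0.6650i
Iter 1: z = -1.6580 + -0.6650i, |z|^2 = 3.1912
Iter 2: z = 0.6487 + 1.5401i, |z|^2 = 2.7929
Iter 3: z = -3.6092 + 1.3333i, |z|^2 = 14.8038
Escaped at iteration 3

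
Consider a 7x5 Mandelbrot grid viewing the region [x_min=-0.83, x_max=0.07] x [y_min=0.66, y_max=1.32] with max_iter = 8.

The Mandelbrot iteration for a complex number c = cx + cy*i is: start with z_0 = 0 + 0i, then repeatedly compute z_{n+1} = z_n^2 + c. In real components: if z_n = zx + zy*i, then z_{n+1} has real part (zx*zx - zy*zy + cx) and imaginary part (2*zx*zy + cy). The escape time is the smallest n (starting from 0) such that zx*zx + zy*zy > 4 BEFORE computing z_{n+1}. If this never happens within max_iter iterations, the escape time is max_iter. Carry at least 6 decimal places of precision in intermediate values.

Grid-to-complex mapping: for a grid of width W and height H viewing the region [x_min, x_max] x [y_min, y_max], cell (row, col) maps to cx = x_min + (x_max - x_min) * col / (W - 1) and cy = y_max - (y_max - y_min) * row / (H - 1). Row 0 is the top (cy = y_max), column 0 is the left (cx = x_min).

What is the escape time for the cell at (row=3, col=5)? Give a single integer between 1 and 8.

z_0 = 0 + 0i, c = -0.0800 + 0.8250i
Iter 1: z = -0.0800 + 0.8250i, |z|^2 = 0.6870
Iter 2: z = -0.7542 + 0.6930i, |z|^2 = 1.0491
Iter 3: z = 0.0086 + -0.2204i, |z|^2 = 0.0486
Iter 4: z = -0.1285 + 0.8212i, |z|^2 = 0.6909
Iter 5: z = -0.7379 + 0.6140i, |z|^2 = 0.9214
Iter 6: z = 0.0875 + -0.0811i, |z|^2 = 0.0142
Iter 7: z = -0.0789 + 0.8108i, |z|^2 = 0.6636

Answer: 8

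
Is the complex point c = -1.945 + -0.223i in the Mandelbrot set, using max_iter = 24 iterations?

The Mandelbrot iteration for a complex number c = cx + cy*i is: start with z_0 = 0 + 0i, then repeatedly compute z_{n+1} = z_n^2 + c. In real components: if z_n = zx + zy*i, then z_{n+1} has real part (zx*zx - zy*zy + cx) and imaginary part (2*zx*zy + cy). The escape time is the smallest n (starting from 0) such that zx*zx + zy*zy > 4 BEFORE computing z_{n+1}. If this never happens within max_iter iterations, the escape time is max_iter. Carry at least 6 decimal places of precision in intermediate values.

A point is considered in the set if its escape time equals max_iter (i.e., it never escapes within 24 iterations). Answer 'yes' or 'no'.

Answer: no

Derivation:
z_0 = 0 + 0i, c = -1.9450 + -0.2230i
Iter 1: z = -1.9450 + -0.2230i, |z|^2 = 3.8328
Iter 2: z = 1.7883 + 0.6445i, |z|^2 = 3.6133
Iter 3: z = 0.8377 + 2.0820i, |z|^2 = 5.0364
Escaped at iteration 3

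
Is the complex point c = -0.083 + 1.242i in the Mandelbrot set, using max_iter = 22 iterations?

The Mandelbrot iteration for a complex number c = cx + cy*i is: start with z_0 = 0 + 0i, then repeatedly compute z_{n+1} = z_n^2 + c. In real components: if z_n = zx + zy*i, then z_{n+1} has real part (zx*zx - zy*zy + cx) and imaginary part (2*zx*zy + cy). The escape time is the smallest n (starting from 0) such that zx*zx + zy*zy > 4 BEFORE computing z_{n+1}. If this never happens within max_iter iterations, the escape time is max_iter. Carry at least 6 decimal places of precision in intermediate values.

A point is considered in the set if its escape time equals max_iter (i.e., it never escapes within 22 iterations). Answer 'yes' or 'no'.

Answer: no

Derivation:
z_0 = 0 + 0i, c = -0.0830 + 1.2420i
Iter 1: z = -0.0830 + 1.2420i, |z|^2 = 1.5495
Iter 2: z = -1.6187 + 1.0358i, |z|^2 = 3.6930
Iter 3: z = 1.4642 + -2.1113i, |z|^2 = 6.6015
Escaped at iteration 3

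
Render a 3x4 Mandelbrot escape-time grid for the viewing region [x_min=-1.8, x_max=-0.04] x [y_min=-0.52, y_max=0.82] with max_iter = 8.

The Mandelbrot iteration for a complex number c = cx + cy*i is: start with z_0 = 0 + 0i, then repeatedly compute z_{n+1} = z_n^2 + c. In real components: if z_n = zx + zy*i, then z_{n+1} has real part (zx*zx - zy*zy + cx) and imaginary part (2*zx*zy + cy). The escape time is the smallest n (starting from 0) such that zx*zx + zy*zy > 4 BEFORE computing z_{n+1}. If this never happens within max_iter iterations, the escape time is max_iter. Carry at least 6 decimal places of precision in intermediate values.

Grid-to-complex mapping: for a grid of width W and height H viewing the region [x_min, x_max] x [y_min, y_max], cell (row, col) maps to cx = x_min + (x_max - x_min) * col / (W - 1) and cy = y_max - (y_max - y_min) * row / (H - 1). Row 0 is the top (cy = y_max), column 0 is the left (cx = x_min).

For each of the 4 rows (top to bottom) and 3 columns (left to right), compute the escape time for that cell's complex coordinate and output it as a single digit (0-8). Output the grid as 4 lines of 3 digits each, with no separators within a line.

(row=0, col=0): c = -1.8000 + 0.8200i → escape time 2
(row=0, col=1): c = -0.9200 + 0.8200i → escape time 3
(row=0, col=2): c = -0.0400 + 0.8200i → escape time 8
(row=1, col=0): c = -1.8000 + 0.3733i → escape time 3
(row=1, col=1): c = -0.9200 + 0.3733i → escape time 7
(row=1, col=2): c = -0.0400 + 0.3733i → escape time 8
(row=2, col=0): c = -1.8000 + -0.0733i → escape time 5
(row=2, col=1): c = -0.9200 + -0.0733i → escape time 8
(row=2, col=2): c = -0.0400 + -0.0733i → escape time 8
(row=3, col=0): c = -1.8000 + -0.5200i → escape time 3
(row=3, col=1): c = -0.9200 + -0.5200i → escape time 5
(row=3, col=2): c = -0.0400 + -0.5200i → escape time 8

Answer: 238
378
588
358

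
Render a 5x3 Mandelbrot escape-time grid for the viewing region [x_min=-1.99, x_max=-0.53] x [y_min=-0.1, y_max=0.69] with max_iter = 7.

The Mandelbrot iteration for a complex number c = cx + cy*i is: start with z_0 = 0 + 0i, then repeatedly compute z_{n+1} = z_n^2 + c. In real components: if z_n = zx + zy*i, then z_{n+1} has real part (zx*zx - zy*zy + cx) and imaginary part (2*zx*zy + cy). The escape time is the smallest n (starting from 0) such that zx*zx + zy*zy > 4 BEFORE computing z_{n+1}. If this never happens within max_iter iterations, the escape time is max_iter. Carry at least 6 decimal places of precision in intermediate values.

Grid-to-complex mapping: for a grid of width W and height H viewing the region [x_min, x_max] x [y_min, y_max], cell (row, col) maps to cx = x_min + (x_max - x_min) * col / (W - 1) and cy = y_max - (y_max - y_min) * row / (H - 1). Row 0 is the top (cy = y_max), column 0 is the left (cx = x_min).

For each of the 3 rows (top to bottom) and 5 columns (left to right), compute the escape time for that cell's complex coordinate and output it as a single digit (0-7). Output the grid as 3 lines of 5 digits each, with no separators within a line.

(row=0, col=0): c = -1.9900 + 0.6900i → escape time 1
(row=0, col=1): c = -1.6250 + 0.6900i → escape time 3
(row=0, col=2): c = -1.2600 + 0.6900i → escape time 3
(row=0, col=3): c = -0.8950 + 0.6900i → escape time 4
(row=0, col=4): c = -0.5300 + 0.6900i → escape time 7
(row=1, col=0): c = -1.9900 + 0.2950i → escape time 1
(row=1, col=1): c = -1.6250 + 0.2950i → escape time 4
(row=1, col=2): c = -1.2600 + 0.2950i → escape time 7
(row=1, col=3): c = -0.8950 + 0.2950i → escape time 7
(row=1, col=4): c = -0.5300 + 0.2950i → escape time 7
(row=2, col=0): c = -1.9900 + -0.1000i → escape time 3
(row=2, col=1): c = -1.6250 + -0.1000i → escape time 6
(row=2, col=2): c = -1.2600 + -0.1000i → escape time 7
(row=2, col=3): c = -0.8950 + -0.1000i → escape time 7
(row=2, col=4): c = -0.5300 + -0.1000i → escape time 7

Answer: 13347
14777
36777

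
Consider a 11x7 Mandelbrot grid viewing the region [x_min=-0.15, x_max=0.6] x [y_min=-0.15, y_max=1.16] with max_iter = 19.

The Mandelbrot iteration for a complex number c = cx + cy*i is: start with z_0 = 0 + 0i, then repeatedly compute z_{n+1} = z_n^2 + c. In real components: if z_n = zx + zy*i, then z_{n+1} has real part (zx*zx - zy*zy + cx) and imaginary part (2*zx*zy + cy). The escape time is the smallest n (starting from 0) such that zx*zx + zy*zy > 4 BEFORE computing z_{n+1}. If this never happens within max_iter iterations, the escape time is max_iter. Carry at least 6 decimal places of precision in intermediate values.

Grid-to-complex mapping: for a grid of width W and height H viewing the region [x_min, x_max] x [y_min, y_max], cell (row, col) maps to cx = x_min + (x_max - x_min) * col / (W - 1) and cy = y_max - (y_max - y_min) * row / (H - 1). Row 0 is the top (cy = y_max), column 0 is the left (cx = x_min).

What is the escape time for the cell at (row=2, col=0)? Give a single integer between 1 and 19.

z_0 = 0 + 0i, c = -0.1500 + 0.7233i
Iter 1: z = -0.1500 + 0.7233i, |z|^2 = 0.5457
Iter 2: z = -0.6507 + 0.5063i, |z|^2 = 0.6798
Iter 3: z = 0.0171 + 0.0644i, |z|^2 = 0.0044
Iter 4: z = -0.1539 + 0.7255i, |z|^2 = 0.5501
Iter 5: z = -0.6527 + 0.5001i, |z|^2 = 0.6761
Iter 6: z = 0.0260 + 0.0705i, |z|^2 = 0.0056
Iter 7: z = -0.1543 + 0.7270i, |z|^2 = 0.5523
Iter 8: z = -0.6547 + 0.4990i, |z|^2 = 0.6776
Iter 9: z = 0.0297 + 0.0699i, |z|^2 = 0.0058
Iter 10: z = -0.1540 + 0.7275i, |z|^2 = 0.5530
Iter 11: z = -0.6555 + 0.4993i, |z|^2 = 0.6789
Iter 12: z = 0.0304 + 0.0688i, |z|^2 = 0.0057
Iter 13: z = -0.1538 + 0.7275i, |z|^2 = 0.5529
Iter 14: z = -0.6556 + 0.4995i, |z|^2 = 0.6794
Iter 15: z = 0.0303 + 0.0683i, |z|^2 = 0.0056
Iter 16: z = -0.1537 + 0.7275i, |z|^2 = 0.5529
Iter 17: z = -0.6556 + 0.4996i, |z|^2 = 0.6794
Iter 18: z = 0.0301 + 0.0682i, |z|^2 = 0.0056

Answer: 19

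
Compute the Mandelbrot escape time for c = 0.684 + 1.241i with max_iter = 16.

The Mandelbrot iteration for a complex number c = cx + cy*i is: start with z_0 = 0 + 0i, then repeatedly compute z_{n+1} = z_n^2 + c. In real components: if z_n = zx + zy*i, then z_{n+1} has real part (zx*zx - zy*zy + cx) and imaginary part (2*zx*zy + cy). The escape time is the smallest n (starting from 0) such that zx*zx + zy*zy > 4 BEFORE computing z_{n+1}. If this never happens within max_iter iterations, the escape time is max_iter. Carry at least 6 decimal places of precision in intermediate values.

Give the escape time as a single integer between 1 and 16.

Answer: 2

Derivation:
z_0 = 0 + 0i, c = 0.6840 + 1.2410i
Iter 1: z = 0.6840 + 1.2410i, |z|^2 = 2.0079
Iter 2: z = -0.3882 + 2.9387i, |z|^2 = 8.7866
Escaped at iteration 2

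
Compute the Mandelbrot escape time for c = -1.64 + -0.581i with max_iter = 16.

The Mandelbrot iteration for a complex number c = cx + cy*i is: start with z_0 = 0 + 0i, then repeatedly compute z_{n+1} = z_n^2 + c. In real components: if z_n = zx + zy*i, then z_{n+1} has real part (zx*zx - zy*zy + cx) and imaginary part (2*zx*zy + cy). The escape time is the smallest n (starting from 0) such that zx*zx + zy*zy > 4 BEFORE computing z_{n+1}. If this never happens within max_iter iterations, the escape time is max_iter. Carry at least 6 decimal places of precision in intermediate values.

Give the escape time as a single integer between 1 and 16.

z_0 = 0 + 0i, c = -1.6400 + -0.5810i
Iter 1: z = -1.6400 + -0.5810i, |z|^2 = 3.0272
Iter 2: z = 0.7120 + 1.3247i, |z|^2 = 2.2618
Iter 3: z = -2.8878 + 1.3054i, |z|^2 = 10.0435
Escaped at iteration 3

Answer: 3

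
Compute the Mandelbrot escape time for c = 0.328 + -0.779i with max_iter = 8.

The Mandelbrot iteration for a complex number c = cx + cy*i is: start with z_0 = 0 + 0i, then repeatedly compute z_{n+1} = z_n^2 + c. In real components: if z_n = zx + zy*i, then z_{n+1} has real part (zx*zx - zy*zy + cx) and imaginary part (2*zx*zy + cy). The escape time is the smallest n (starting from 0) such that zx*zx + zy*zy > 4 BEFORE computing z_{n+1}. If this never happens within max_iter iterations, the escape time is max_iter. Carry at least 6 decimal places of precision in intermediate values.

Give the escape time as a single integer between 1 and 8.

Answer: 5

Derivation:
z_0 = 0 + 0i, c = 0.3280 + -0.7790i
Iter 1: z = 0.3280 + -0.7790i, |z|^2 = 0.7144
Iter 2: z = -0.1713 + -1.2900i, |z|^2 = 1.6935
Iter 3: z = -1.3068 + -0.3371i, |z|^2 = 1.8215
Iter 4: z = 1.9221 + 0.1022i, |z|^2 = 3.7051
Iter 5: z = 4.0122 + -0.3861i, |z|^2 = 16.2468
Escaped at iteration 5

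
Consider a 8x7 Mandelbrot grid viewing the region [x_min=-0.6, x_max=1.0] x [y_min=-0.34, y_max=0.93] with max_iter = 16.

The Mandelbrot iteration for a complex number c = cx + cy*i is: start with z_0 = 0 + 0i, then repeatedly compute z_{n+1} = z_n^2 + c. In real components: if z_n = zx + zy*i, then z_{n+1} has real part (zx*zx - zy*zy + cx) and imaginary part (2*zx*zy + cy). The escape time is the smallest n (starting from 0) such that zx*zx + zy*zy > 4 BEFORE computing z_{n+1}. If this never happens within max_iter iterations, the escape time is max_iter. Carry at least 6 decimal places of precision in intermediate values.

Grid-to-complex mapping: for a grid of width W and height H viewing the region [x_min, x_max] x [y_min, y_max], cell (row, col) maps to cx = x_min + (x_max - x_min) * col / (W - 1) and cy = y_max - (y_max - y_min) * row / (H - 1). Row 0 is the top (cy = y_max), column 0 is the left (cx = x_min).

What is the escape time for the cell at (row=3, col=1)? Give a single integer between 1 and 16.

Answer: 16

Derivation:
z_0 = 0 + 0i, c = -0.3714 + 0.2950i
Iter 1: z = -0.3714 + 0.2950i, |z|^2 = 0.2250
Iter 2: z = -0.3205 + 0.0759i, |z|^2 = 0.1085
Iter 3: z = -0.2745 + 0.2464i, |z|^2 = 0.1360
Iter 4: z = -0.3568 + 0.1598i, |z|^2 = 0.1528
Iter 5: z = -0.2696 + 0.1810i, |z|^2 = 0.1055
Iter 6: z = -0.3315 + 0.1974i, |z|^2 = 0.1488
Iter 7: z = -0.3005 + 0.1641i, |z|^2 = 0.1172
Iter 8: z = -0.3081 + 0.1963i, |z|^2 = 0.1335
Iter 9: z = -0.3151 + 0.1740i, |z|^2 = 0.1296
Iter 10: z = -0.3024 + 0.1853i, |z|^2 = 0.1258
Iter 11: z = -0.3143 + 0.1829i, |z|^2 = 0.1322
Iter 12: z = -0.3061 + 0.1800i, |z|^2 = 0.1261
Iter 13: z = -0.3101 + 0.1848i, |z|^2 = 0.1303
Iter 14: z = -0.3094 + 0.1804i, |z|^2 = 0.1283
Iter 15: z = -0.3082 + 0.1834i, |z|^2 = 0.1286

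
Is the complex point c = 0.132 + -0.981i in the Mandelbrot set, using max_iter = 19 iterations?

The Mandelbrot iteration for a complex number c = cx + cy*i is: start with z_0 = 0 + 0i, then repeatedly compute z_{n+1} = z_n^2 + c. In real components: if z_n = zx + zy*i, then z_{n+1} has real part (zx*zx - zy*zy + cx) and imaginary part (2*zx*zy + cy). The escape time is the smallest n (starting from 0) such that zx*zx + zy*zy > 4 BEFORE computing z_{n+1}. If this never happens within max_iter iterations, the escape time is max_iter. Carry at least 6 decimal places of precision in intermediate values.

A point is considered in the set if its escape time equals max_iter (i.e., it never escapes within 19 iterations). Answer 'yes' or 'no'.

Answer: no

Derivation:
z_0 = 0 + 0i, c = 0.1320 + -0.9810i
Iter 1: z = 0.1320 + -0.9810i, |z|^2 = 0.9798
Iter 2: z = -0.8129 + -1.2400i, |z|^2 = 2.1984
Iter 3: z = -0.7447 + 1.0351i, |z|^2 = 1.6259
Iter 4: z = -0.3848 + -2.5226i, |z|^2 = 6.5116
Escaped at iteration 4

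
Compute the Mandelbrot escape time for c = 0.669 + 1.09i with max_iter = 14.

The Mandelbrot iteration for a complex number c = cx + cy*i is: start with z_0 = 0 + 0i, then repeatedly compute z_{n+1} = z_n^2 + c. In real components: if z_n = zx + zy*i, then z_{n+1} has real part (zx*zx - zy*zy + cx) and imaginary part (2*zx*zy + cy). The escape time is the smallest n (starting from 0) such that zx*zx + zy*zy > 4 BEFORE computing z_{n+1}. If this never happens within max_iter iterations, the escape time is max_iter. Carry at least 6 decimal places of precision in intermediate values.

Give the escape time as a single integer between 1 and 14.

z_0 = 0 + 0i, c = 0.6690 + 1.0900i
Iter 1: z = 0.6690 + 1.0900i, |z|^2 = 1.6357
Iter 2: z = -0.0715 + 2.5484i, |z|^2 = 6.4996
Escaped at iteration 2

Answer: 2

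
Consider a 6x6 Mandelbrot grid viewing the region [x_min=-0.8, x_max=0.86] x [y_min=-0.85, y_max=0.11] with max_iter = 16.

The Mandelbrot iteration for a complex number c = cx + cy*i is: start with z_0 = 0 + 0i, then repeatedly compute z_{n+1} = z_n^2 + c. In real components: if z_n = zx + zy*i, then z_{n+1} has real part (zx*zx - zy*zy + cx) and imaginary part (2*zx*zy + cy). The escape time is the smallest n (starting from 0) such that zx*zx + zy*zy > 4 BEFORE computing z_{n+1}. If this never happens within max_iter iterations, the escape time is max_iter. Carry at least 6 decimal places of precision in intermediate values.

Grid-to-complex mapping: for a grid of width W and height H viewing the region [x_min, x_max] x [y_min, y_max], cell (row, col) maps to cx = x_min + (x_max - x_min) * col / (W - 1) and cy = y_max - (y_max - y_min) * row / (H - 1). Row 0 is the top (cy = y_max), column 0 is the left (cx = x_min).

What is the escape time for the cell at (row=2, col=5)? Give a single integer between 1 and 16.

Answer: 3

Derivation:
z_0 = 0 + 0i, c = 0.8600 + -0.2740i
Iter 1: z = 0.8600 + -0.2740i, |z|^2 = 0.8147
Iter 2: z = 1.5245 + -0.7453i, |z|^2 = 2.8796
Iter 3: z = 2.6287 + -2.5464i, |z|^2 = 13.3944
Escaped at iteration 3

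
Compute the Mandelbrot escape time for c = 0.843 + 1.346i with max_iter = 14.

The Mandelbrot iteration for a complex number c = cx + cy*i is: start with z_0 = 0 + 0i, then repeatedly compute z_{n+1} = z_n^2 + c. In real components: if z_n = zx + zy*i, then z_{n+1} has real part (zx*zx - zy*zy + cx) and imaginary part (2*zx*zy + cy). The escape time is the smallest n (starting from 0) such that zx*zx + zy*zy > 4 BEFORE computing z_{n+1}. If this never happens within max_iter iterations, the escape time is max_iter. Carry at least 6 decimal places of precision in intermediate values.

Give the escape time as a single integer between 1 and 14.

z_0 = 0 + 0i, c = 0.8430 + 1.3460i
Iter 1: z = 0.8430 + 1.3460i, |z|^2 = 2.5224
Iter 2: z = -0.2581 + 3.6154i, |z|^2 = 13.1374
Escaped at iteration 2

Answer: 2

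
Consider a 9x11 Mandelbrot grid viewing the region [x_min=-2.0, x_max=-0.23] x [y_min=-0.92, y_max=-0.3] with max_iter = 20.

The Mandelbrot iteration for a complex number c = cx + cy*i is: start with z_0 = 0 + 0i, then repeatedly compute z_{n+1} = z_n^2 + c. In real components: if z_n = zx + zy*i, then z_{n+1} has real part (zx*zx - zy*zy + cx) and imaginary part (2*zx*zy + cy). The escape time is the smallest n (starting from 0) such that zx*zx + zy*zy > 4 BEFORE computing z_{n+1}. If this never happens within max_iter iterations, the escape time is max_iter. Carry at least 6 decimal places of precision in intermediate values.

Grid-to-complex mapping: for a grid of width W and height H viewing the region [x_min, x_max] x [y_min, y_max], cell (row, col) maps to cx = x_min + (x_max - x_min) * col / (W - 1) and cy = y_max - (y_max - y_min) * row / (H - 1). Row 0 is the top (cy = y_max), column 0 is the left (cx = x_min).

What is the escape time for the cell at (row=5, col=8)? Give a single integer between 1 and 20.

Answer: 20

Derivation:
z_0 = 0 + 0i, c = -0.2300 + -0.6100i
Iter 1: z = -0.2300 + -0.6100i, |z|^2 = 0.4250
Iter 2: z = -0.5492 + -0.3294i, |z|^2 = 0.4101
Iter 3: z = -0.0369 + -0.2482i, |z|^2 = 0.0630
Iter 4: z = -0.2902 + -0.5917i, |z|^2 = 0.4343
Iter 5: z = -0.4959 + -0.2665i, |z|^2 = 0.3169
Iter 6: z = -0.0552 + -0.3457i, |z|^2 = 0.1225
Iter 7: z = -0.3464 + -0.5719i, |z|^2 = 0.4471
Iter 8: z = -0.4370 + -0.2138i, |z|^2 = 0.2367
Iter 9: z = -0.0847 + -0.4232i, |z|^2 = 0.1862
Iter 10: z = -0.4019 + -0.5383i, |z|^2 = 0.4513
Iter 11: z = -0.3582 + -0.1773i, |z|^2 = 0.1598
Iter 12: z = -0.1331 + -0.4829i, |z|^2 = 0.2510
Iter 13: z = -0.4455 + -0.4814i, |z|^2 = 0.4303
Iter 14: z = -0.2633 + -0.1810i, |z|^2 = 0.1021
Iter 15: z = -0.1934 + -0.5147i, |z|^2 = 0.3023
Iter 16: z = -0.4575 + -0.4109i, |z|^2 = 0.3781
Iter 17: z = -0.1895 + -0.2341i, |z|^2 = 0.0907
Iter 18: z = -0.2489 + -0.5213i, |z|^2 = 0.3337
Iter 19: z = -0.4398 + -0.3505i, |z|^2 = 0.3163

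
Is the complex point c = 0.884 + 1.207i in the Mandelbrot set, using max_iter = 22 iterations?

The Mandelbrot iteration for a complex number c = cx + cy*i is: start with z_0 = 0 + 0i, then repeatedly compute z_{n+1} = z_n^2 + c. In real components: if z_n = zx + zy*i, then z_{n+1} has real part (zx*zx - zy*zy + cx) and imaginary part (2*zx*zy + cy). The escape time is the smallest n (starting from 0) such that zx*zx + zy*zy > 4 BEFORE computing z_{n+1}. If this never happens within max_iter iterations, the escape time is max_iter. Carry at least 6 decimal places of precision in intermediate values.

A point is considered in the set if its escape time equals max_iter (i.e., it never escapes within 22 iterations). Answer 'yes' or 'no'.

Answer: no

Derivation:
z_0 = 0 + 0i, c = 0.8840 + 1.2070i
Iter 1: z = 0.8840 + 1.2070i, |z|^2 = 2.2383
Iter 2: z = 0.2086 + 3.3410i, |z|^2 = 11.2056
Escaped at iteration 2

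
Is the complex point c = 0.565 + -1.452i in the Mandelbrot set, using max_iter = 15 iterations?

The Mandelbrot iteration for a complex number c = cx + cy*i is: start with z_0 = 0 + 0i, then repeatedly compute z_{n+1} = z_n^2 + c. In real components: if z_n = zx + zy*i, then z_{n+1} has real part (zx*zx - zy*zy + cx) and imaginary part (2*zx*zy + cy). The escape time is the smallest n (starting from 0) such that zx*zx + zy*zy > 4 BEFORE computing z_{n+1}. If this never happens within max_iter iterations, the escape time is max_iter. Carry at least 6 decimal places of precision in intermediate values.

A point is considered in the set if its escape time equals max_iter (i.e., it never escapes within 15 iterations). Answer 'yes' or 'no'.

z_0 = 0 + 0i, c = 0.5650 + -1.4520i
Iter 1: z = 0.5650 + -1.4520i, |z|^2 = 2.4275
Iter 2: z = -1.2241 + -3.0928i, |z|^2 = 11.0635
Escaped at iteration 2

Answer: no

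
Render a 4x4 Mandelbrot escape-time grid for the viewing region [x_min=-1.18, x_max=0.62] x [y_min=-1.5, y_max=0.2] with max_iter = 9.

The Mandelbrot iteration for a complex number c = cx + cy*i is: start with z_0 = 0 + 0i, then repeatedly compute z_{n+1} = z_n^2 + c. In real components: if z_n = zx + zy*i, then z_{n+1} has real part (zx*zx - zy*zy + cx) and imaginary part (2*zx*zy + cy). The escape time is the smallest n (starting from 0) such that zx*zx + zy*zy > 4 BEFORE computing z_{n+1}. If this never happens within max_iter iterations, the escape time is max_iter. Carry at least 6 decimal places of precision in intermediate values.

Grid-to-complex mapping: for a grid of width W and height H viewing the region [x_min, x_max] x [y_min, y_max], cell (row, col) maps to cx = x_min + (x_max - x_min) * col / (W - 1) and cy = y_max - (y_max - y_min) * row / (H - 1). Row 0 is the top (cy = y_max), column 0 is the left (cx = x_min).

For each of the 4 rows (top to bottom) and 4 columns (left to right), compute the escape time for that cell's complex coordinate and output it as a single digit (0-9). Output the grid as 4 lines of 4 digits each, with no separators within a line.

(row=0, col=0): c = -1.1800 + 0.2000i → escape time 9
(row=0, col=1): c = -0.5800 + 0.2000i → escape time 9
(row=0, col=2): c = 0.0200 + 0.2000i → escape time 9
(row=0, col=3): c = 0.6200 + 0.2000i → escape time 4
(row=1, col=0): c = -1.1800 + -0.3667i → escape time 8
(row=1, col=1): c = -0.5800 + -0.3667i → escape time 9
(row=1, col=2): c = 0.0200 + -0.3667i → escape time 9
(row=1, col=3): c = 0.6200 + -0.3667i → escape time 4
(row=2, col=0): c = -1.1800 + -0.9333i → escape time 3
(row=2, col=1): c = -0.5800 + -0.9333i → escape time 4
(row=2, col=2): c = 0.0200 + -0.9333i → escape time 6
(row=2, col=3): c = 0.6200 + -0.9333i → escape time 2
(row=3, col=0): c = -1.1800 + -1.5000i → escape time 2
(row=3, col=1): c = -0.5800 + -1.5000i → escape time 2
(row=3, col=2): c = 0.0200 + -1.5000i → escape time 2
(row=3, col=3): c = 0.6200 + -1.5000i → escape time 2

Answer: 9994
8994
3462
2222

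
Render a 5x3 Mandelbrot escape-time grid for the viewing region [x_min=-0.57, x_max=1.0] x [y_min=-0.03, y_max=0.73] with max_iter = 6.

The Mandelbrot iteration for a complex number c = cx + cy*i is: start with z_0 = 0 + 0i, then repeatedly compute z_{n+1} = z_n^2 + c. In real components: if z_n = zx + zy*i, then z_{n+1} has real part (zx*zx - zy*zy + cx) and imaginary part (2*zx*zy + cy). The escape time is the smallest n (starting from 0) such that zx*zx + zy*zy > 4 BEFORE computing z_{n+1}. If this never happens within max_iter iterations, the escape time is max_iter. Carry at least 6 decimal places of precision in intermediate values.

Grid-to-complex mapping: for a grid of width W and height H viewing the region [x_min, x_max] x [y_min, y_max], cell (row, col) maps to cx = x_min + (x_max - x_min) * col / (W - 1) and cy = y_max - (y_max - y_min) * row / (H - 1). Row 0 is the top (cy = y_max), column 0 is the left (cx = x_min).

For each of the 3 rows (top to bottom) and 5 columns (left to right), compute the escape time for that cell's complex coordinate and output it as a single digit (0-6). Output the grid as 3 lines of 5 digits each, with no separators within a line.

(row=0, col=0): c = -0.5700 + 0.7300i → escape time 6
(row=0, col=1): c = -0.1775 + 0.7300i → escape time 6
(row=0, col=2): c = 0.2150 + 0.7300i → escape time 6
(row=0, col=3): c = 0.6075 + 0.7300i → escape time 3
(row=0, col=4): c = 1.0000 + 0.7300i → escape time 2
(row=1, col=0): c = -0.5700 + 0.3500i → escape time 6
(row=1, col=1): c = -0.1775 + 0.3500i → escape time 6
(row=1, col=2): c = 0.2150 + 0.3500i → escape time 6
(row=1, col=3): c = 0.6075 + 0.3500i → escape time 4
(row=1, col=4): c = 1.0000 + 0.3500i → escape time 2
(row=2, col=0): c = -0.5700 + -0.0300i → escape time 6
(row=2, col=1): c = -0.1775 + -0.0300i → escape time 6
(row=2, col=2): c = 0.2150 + -0.0300i → escape time 6
(row=2, col=3): c = 0.6075 + -0.0300i → escape time 4
(row=2, col=4): c = 1.0000 + -0.0300i → escape time 2

Answer: 66632
66642
66642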